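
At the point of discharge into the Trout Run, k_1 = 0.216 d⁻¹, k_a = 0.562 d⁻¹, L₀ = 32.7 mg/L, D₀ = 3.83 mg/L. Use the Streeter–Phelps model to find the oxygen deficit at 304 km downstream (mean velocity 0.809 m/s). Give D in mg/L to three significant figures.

D ≈ 6.54 mg/L

Travel time t = x/v = 304 km / (0.809 m/s) = 304000 m / 0.809 m/s = 375800 s = 4.349 d.
k_1 L₀/(k_a−k_1) = 0.216×32.7/(0.562−0.216) = 7.063/0.3460 = 20.41 mg/L.
e^(−k_1 t) = e^(−0.216×4.349) = 0.3909; e^(−k_a t) = e^(−0.562×4.349) = 0.08679.
D = 20.41 × (0.3909 − 0.08679) + 3.83 × 0.08679 = 6.207 + 0.3324 = 6.539 mg/L.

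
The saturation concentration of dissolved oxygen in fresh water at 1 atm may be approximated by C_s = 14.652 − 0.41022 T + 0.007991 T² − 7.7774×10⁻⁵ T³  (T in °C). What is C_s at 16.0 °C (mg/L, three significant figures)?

C_s = 14.652 − 0.41022×16.0 + 0.007991×16.0² − 7.7774×10⁻⁵×16.0³ = 9.816 mg/L.

C_s ≈ 9.82 mg/L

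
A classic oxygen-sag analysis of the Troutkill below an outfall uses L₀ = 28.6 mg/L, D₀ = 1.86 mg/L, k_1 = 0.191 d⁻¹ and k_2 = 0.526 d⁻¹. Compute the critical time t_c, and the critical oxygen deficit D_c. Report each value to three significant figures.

With k_2/k_1 = 2.754 and 1 − D₀(k_2−k_1)/(k_1 L₀) = 0.8859,
t_c = ln(2.754 × 0.8859) / (0.526 − 0.191) = ln(2.440) / 0.3350 = 0.8919/0.3350 = 2.662 d.
D_c = (k_1/k_2) L₀ e^(−k_1 t_c) = (0.191/0.526) × 28.6 × e^(−0.191×2.662) = 0.3631 × 28.6 × 0.6014 = 6.245 mg/L.

t_c ≈ 2.66 d; D_c ≈ 6.25 mg/L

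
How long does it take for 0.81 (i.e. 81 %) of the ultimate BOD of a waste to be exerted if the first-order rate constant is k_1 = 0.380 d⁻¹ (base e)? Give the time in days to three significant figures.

t ≈ 4.37 d

y/L₀ = 1 − e^(−k_1 t) = 0.81 ⇒ e^(−k_1 t) = 0.190
t = −ln(0.190) / 0.380 = 1.661 / 0.380 = 4.370 d.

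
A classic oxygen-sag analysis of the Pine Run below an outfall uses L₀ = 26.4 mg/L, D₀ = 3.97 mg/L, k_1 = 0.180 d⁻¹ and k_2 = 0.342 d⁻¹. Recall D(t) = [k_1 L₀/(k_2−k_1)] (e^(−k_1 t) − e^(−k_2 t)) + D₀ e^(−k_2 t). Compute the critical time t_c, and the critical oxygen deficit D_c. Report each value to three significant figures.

t_c ≈ 3.06 d; D_c ≈ 8.00 mg/L

With k_2/k_1 = 1.900 and 1 − D₀(k_2−k_1)/(k_1 L₀) = 0.8647,
t_c = ln(1.900 × 0.8647) / (0.342 − 0.180) = ln(1.643) / 0.1620 = 0.4964/0.1620 = 3.064 d.
L(t_c) = L₀ e^(−k_1 t_c) = 26.4 × 0.5760 = 15.21 mg/L, and at the critical point k_2 D_c = k_1 L, so D_c = (0.180/0.342) × 15.21 = 8.004 mg/L.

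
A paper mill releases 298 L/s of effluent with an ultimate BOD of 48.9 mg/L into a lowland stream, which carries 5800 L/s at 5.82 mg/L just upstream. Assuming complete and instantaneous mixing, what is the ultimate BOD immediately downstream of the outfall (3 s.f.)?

Flow-weighted mixing: C = (Q_r C_r + Q_w C_w)/(Q_r + Q_w)
= (5800×5.82 + 298×48.9)/(5800 + 298) = 48330/6098 = 7.925 mg/L.

7.93 mg/L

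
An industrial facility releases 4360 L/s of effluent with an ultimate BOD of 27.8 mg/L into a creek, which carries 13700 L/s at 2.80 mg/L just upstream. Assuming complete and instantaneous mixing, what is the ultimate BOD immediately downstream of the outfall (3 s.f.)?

8.84 mg/L

Flow-weighted mixing: C = (Q_r C_r + Q_w C_w)/(Q_r + Q_w)
= (13700×2.80 + 4360×27.8)/(13700 + 4360) = 159600/18060 = 8.835 mg/L.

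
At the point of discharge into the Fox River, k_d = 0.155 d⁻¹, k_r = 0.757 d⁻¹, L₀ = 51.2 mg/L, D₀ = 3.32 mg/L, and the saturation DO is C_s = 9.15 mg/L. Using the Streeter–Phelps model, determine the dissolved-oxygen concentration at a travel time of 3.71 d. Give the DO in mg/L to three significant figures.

DO ≈ 2.33 mg/L

k_d L₀/(k_r−k_d) = 0.155×51.2/(0.757−0.155) = 7.936/0.6020 = 13.18 mg/L.
e^(−k_d t) = e^(−0.155×3.710) = 0.5627; e^(−k_r t) = e^(−0.757×3.710) = 0.06030.
D = 13.18 × (0.5627 − 0.06030) + 3.32 × 0.06030 = 6.623 + 0.2002 = 6.823 mg/L.
DO = C_s − D = 9.15 − 6.823 = 2.327 mg/L.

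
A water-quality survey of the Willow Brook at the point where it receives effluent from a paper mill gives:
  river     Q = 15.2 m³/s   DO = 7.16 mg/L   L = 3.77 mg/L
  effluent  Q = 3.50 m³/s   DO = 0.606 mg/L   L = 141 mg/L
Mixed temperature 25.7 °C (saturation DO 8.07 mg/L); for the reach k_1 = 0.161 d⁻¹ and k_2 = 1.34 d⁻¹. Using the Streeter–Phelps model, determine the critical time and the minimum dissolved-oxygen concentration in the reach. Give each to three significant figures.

Mixed DO = (15.2×7.16 + 3.50×0.606)/(15.2+3.50) = 111.0/18.70 = 5.933 mg/L.
Mixed L₀ = (15.2×3.77 + 3.50×141)/(18.70) = 550.8/18.70 = 29.45 mg/L.
Initial deficit D₀ = C_s − DO₀ = 8.07 − 5.933 = 2.137 mg/L.
t_c = (1/1.179) ln[(1.34/0.161)(1 − 2.137×1.179/(0.161×29.45))] = 0.8482 × ln(3.902) = 1.155 d.
D_c = (0.161/1.34) × 29.45 × e^(−0.161×1.155) = 0.1201 × 29.45 × 0.8303 = 2.939 mg/L.
Minimum DO = 8.07 − 2.939 = 5.131 mg/L.

t_c ≈ 1.15 d; minimum DO ≈ 5.13 mg/L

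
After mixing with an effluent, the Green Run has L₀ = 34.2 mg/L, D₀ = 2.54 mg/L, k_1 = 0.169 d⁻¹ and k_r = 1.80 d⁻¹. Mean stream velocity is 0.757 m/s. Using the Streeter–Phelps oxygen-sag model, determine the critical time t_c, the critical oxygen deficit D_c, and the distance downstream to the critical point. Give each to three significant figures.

At the critical point dD/dt = 0, so k_1 L₀ e^(−k_1 t) = k_r D. Substituting D(t) from the Streeter–Phelps equation and solving for t gives
t_c = ln[(k_r/k_1)(1 − D₀(k_r−k_1)/(k_1 L₀))] / (k_r−k_1).
Here k_r−k_1 = 1.631 d⁻¹ and 1 − D₀(k_r−k_1)/(k_1 L₀) = 1 − 2.54×1.631/(0.169×34.2) = 0.2832, so
t_c = ln(10.65 × 0.2832) / 1.631 = 1.104 / 1.631 = 0.6770 d.
D_c = (k_1/k_r) L₀ e^(−k_1 t_c) = (0.169/1.80) × 34.2 × e^(−0.169×0.6770) = 0.09389 × 34.2 × 0.8919 = 2.864 mg/L.
x_c = v t_c = 0.757 m/s × 0.6770 d × 86400 s/d = 44280 m ≈ 44.3 km.

t_c ≈ 0.677 d; D_c ≈ 2.86 mg/L; x_c ≈ 44.3 km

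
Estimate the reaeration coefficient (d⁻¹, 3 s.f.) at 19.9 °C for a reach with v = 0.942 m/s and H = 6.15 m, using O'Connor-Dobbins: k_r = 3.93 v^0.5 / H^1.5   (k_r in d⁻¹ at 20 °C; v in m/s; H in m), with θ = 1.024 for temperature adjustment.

k_r(20) = 3.93 × 0.942^0.5 / 6.15^1.5 = 3.93 × 0.9706 / 15.25 = 0.2501 d⁻¹.
k_r(19.9) = 0.2501 × 1.024^(19.9−20) = 0.2501 × 0.9976 = 0.2495 d⁻¹.

k_r ≈ 0.250 d⁻¹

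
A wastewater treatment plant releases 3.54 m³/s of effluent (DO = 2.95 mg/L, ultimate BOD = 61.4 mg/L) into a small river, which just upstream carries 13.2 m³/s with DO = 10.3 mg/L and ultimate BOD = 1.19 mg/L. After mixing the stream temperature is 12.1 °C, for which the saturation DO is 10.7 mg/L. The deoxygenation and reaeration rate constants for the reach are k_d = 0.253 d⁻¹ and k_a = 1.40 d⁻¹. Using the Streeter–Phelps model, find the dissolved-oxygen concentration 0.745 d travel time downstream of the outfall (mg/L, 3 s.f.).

DO ≈ 8.55 mg/L

Mixed DO = (13.2×10.3 + 3.54×2.95)/(13.2+3.54) = 146.4/16.74 = 8.746 mg/L.
Mixed L₀ = (13.2×1.19 + 3.54×61.4)/(16.74) = 233.1/16.74 = 13.92 mg/L.
Initial deficit D₀ = C_s − DO₀ = 10.7 − 8.746 = 1.954 mg/L.
D(0.745) = [0.253×13.92/(1.40−0.253)](e^(−0.253×0.745) − e^(−1.40×0.745)) + 1.954 e^(−1.40×0.745)
= 3.071 × (0.8282 − 0.3524) + 1.954 × 0.3524 = 2.150 mg/L.
DO = 10.7 − 2.150 = 8.550 mg/L.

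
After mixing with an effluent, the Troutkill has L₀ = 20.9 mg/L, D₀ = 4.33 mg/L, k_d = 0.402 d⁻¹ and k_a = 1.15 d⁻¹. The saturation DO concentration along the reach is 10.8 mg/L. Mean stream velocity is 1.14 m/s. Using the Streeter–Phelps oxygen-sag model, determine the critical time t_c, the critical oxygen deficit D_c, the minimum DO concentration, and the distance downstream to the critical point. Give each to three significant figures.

t_c ≈ 0.754 d; D_c ≈ 5.40 mg/L; min DO ≈ 5.40 mg/L; x_c ≈ 74.3 km

With k_a/k_d = 2.861 and 1 − D₀(k_a−k_d)/(k_d L₀) = 0.6145,
t_c = ln(2.861 × 0.6145) / (1.15 − 0.402) = ln(1.758) / 0.7480 = 0.5641/0.7480 = 0.7542 d.
D_c = (k_d/k_a) L₀ e^(−k_d t_c) = (0.402/1.15) × 20.9 × e^(−0.402×0.7542) = 0.3496 × 20.9 × 0.7385 = 5.395 mg/L.
Minimum DO = C_s − D_c = 10.8 − 5.395 = 5.405 mg/L.
x_c = v t_c = 1.14 m/s × 0.7542 d × 86400 s/d = 74280 m ≈ 74.3 km.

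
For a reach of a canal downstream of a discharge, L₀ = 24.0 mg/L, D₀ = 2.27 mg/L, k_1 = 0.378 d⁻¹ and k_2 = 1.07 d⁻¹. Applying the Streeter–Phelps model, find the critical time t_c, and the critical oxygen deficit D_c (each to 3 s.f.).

With k_2/k_1 = 2.831 and 1 − D₀(k_2−k_1)/(k_1 L₀) = 0.8268,
t_c = ln(2.831 × 0.8268) / (1.07 − 0.378) = ln(2.341) / 0.6920 = 0.8504/0.6920 = 1.229 d.
D_c = (k_1/k_2) L₀ e^(−k_1 t_c) = (0.378/1.07) × 24.0 × e^(−0.378×1.229) = 0.3533 × 24.0 × 0.6284 = 5.328 mg/L.

t_c ≈ 1.23 d; D_c ≈ 5.33 mg/L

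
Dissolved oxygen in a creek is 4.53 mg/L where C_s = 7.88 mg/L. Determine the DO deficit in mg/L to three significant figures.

D = C_s − C = 7.88 − 4.53 = 3.35 mg/L.

D ≈ 3.35 mg/L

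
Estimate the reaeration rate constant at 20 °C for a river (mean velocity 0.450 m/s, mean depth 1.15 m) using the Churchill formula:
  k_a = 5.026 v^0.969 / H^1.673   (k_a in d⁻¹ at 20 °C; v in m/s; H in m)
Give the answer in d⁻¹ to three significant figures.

k_a = 5.026 × 0.450^0.969 / 1.15^1.673 = 5.026 × 0.4613 / 1.263 = 1.835 d⁻¹.

k_a ≈ 1.84 d⁻¹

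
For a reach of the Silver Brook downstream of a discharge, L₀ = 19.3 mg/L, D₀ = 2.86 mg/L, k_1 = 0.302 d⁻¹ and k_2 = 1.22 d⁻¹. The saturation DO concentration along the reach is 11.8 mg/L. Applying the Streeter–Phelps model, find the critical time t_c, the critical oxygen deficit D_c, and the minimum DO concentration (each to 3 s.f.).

t_c ≈ 0.869 d; D_c ≈ 3.68 mg/L; min DO ≈ 8.12 mg/L

With k_2/k_1 = 4.040 and 1 − D₀(k_2−k_1)/(k_1 L₀) = 0.5496,
t_c = ln(4.040 × 0.5496) / (1.22 − 0.302) = ln(2.220) / 0.9180 = 0.7975/0.9180 = 0.8688 d.
L(t_c) = L₀ e^(−k_1 t_c) = 19.3 × 0.7692 = 14.85 mg/L, and at the critical point k_2 D_c = k_1 L, so D_c = (0.302/1.22) × 14.85 = 3.675 mg/L.
Minimum DO = C_s − D_c = 11.8 − 3.675 = 8.125 mg/L.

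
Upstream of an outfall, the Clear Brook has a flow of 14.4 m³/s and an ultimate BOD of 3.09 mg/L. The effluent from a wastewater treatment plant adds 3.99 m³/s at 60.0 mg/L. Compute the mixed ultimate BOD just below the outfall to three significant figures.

15.4 mg/L

Flow-weighted mixing: C = (Q_r C_r + Q_w C_w)/(Q_r + Q_w)
= (14.4×3.09 + 3.99×60.0)/(14.4 + 3.99) = 283.9/18.39 = 15.44 mg/L.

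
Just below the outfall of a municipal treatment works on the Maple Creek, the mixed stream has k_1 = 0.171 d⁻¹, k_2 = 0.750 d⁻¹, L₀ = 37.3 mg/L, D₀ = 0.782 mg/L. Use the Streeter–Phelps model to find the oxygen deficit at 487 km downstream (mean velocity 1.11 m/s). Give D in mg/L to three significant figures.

Travel time t = x/v = 487 km / (1.11 m/s) = 487000 m / 1.11 m/s = 438700 s = 5.078 d.
k_1 L₀/(k_2−k_1) = 0.171×37.3/(0.750−0.171) = 6.378/0.5790 = 11.02 mg/L.
e^(−k_1 t) = e^(−0.171×5.078) = 0.4196; e^(−k_2 t) = e^(−0.750×5.078) = 0.02218.
D = 11.02 × (0.4196 − 0.02218) + 0.782 × 0.02218 = 4.379 + 0.01735 = 4.396 mg/L.

D ≈ 4.40 mg/L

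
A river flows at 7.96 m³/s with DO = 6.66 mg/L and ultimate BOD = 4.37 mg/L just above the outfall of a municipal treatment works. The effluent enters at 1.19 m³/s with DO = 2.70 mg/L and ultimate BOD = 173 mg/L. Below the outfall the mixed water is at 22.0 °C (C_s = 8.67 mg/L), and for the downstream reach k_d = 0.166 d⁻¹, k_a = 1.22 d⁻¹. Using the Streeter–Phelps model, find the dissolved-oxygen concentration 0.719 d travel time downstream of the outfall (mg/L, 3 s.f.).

DO ≈ 5.67 mg/L

Mixed DO = (7.96×6.66 + 1.19×2.70)/(7.96+1.19) = 56.23/9.150 = 6.145 mg/L.
Mixed L₀ = (7.96×4.37 + 1.19×173)/(9.150) = 240.7/9.150 = 26.30 mg/L.
Initial deficit D₀ = C_s − DO₀ = 8.67 − 6.145 = 2.525 mg/L.
D(0.719) = [0.166×26.30/(1.22−0.166)](e^(−0.166×0.719) − e^(−1.22×0.719)) + 2.525 e^(−1.22×0.719)
= 4.142 × (0.8875 − 0.4160) + 2.525 × 0.4160 = 3.004 mg/L.
DO = 8.67 − 3.004 = 5.666 mg/L.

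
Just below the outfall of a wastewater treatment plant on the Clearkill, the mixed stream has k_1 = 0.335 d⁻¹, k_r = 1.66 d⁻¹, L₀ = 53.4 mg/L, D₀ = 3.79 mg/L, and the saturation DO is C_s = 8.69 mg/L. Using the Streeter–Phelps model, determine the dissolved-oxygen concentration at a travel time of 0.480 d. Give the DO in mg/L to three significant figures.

k_1 L₀/(k_r−k_1) = 0.335×53.4/(1.66−0.335) = 17.89/1.325 = 13.50 mg/L.
e^(−k_1 t) = e^(−0.335×0.4800) = 0.8515; e^(−k_r t) = e^(−1.66×0.4800) = 0.4508.
D = 13.50 × (0.8515 − 0.4508) + 3.79 × 0.4508 = 5.410 + 1.708 = 7.118 mg/L.
DO = C_s − D = 8.69 − 7.118 = 1.572 mg/L.

DO ≈ 1.57 mg/L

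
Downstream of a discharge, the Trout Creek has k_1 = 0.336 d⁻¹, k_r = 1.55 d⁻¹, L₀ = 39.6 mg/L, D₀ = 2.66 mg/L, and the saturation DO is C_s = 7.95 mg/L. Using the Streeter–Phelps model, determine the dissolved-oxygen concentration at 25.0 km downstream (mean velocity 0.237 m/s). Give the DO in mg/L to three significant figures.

DO ≈ 1.93 mg/L

Travel time t = x/v = 25.0 km / (0.237 m/s) = 25000 m / 0.237 m/s = 105500 s = 1.221 d.
k_1 L₀/(k_r−k_1) = 0.336×39.6/(1.55−0.336) = 13.31/1.214 = 10.96 mg/L.
e^(−k_1 t) = e^(−0.336×1.221) = 0.6635; e^(−k_r t) = e^(−1.55×1.221) = 0.1507.
D = 10.96 × (0.6635 − 0.1507) + 2.66 × 0.1507 = 5.620 + 0.4009 = 6.021 mg/L.
DO = C_s − D = 7.95 − 6.021 = 1.929 mg/L.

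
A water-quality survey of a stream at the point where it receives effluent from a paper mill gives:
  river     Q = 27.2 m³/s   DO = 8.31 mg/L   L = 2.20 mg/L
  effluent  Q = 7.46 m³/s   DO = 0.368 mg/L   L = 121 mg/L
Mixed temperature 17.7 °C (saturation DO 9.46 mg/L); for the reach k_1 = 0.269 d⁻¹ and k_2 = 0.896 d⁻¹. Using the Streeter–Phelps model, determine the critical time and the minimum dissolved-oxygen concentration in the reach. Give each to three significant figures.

Mixed DO = (27.2×8.31 + 7.46×0.368)/(27.2+7.46) = 228.8/34.66 = 6.601 mg/L.
Mixed L₀ = (27.2×2.20 + 7.46×121)/(34.66) = 962.5/34.66 = 27.77 mg/L.
Initial deficit D₀ = C_s − DO₀ = 9.46 − 6.601 = 2.859 mg/L.
t_c = (1/0.6270) ln[(0.896/0.269)(1 − 2.859×0.6270/(0.269×27.77))] = 1.595 × ln(2.531) = 1.481 d.
D_c = (0.269/0.896) × 27.77 × e^(−0.269×1.481) = 0.3002 × 27.77 × 0.6713 = 5.597 mg/L.
Minimum DO = 9.46 − 5.597 = 3.863 mg/L.

t_c ≈ 1.48 d; minimum DO ≈ 3.86 mg/L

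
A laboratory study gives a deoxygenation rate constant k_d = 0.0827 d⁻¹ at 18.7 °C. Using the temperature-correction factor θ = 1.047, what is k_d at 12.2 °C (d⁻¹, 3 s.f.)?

k_d(T₂) = k_d(T₁) · θ^(T₂−T₁) = 0.0827 × 1.047^(12.2−18.7)
= 0.0827 × 1.047^-6.50 = 0.0827 × 0.7419 = 0.06136 d⁻¹.

k_d ≈ 0.0614 d⁻¹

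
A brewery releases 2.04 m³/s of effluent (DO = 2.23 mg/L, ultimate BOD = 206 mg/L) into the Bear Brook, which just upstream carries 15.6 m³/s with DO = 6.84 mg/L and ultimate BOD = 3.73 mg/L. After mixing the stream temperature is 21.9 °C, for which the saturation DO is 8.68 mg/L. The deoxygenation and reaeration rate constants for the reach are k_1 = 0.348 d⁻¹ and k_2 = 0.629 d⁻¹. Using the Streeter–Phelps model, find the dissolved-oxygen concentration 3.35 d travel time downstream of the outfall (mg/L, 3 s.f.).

DO ≈ 2.01 mg/L

Mixed DO = (15.6×6.84 + 2.04×2.23)/(15.6+2.04) = 111.3/17.64 = 6.307 mg/L.
Mixed L₀ = (15.6×3.73 + 2.04×206)/(17.64) = 478.4/17.64 = 27.12 mg/L.
Initial deficit D₀ = C_s − DO₀ = 8.68 − 6.307 = 2.373 mg/L.
D(3.35) = [0.348×27.12/(0.629−0.348)](e^(−0.348×3.35) − e^(−0.629×3.35)) + 2.373 e^(−0.629×3.35)
= 33.59 × (0.3117 − 0.1216) + 2.373 × 0.1216 = 6.673 mg/L.
DO = 8.68 − 6.673 = 2.007 mg/L.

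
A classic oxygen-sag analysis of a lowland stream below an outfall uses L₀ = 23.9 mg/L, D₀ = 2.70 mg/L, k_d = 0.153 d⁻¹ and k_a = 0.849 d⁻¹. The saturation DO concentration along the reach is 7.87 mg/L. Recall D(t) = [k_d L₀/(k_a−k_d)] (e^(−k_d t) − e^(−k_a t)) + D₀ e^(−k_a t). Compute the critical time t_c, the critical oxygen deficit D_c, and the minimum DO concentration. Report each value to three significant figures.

t_c ≈ 1.43 d; D_c ≈ 3.46 mg/L; min DO ≈ 4.41 mg/L

t_c = [1/(k_a−k_d)] ln[(k_a/k_d)(1 − D₀(k_a−k_d)/(k_d L₀))]
= [1/(0.849−0.153)] ln[(0.849/0.153)(1 − 2.70×0.6960/(0.153×23.9))]
= (1/0.6960) ln[5.549 × 0.4861] = 1.437 × ln(2.697) = 1.437 × 0.9923 = 1.426 d.
D_c = (k_d/k_a) L₀ e^(−k_d t_c) = (0.153/0.849) × 23.9 × e^(−0.153×1.426) = 0.1802 × 23.9 × 0.8040 = 3.463 mg/L.
Minimum DO = C_s − D_c = 7.87 − 3.463 = 4.407 mg/L.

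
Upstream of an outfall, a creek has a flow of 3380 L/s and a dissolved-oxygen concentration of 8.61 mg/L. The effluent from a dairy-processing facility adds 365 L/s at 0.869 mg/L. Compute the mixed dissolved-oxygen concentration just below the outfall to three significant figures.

7.86 mg/L

Flow-weighted mixing: C = (Q_r C_r + Q_w C_w)/(Q_r + Q_w)
= (3380×8.61 + 365×0.869)/(3380 + 365) = 29420/3745 = 7.856 mg/L.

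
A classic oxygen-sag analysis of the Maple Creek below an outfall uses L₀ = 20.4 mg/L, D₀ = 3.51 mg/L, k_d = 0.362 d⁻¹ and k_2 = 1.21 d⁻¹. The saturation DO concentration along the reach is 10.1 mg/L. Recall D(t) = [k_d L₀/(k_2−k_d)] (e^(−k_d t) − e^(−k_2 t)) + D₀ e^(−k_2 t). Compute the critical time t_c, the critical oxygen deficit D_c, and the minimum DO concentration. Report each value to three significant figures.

t_c ≈ 0.815 d; D_c ≈ 4.54 mg/L; min DO ≈ 5.56 mg/L

With k_2/k_d = 3.343 and 1 − D₀(k_2−k_d)/(k_d L₀) = 0.5969,
t_c = ln(3.343 × 0.5969) / (1.21 − 0.362) = ln(1.995) / 0.8480 = 0.6908/0.8480 = 0.8146 d.
D_c = (k_d/k_2) L₀ e^(−k_d t_c) = (0.362/1.21) × 20.4 × e^(−0.362×0.8146) = 0.2992 × 20.4 × 0.7446 = 4.544 mg/L.
Minimum DO = C_s − D_c = 10.1 − 4.544 = 5.556 mg/L.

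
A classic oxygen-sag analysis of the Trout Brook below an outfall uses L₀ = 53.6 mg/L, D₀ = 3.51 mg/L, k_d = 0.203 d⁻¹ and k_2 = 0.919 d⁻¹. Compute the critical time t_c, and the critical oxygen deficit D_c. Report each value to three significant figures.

At the critical point dD/dt = 0, so k_d L₀ e^(−k_d t) = k_2 D. Substituting D(t) from the Streeter–Phelps equation and solving for t gives
t_c = ln[(k_2/k_d)(1 − D₀(k_2−k_d)/(k_d L₀))] / (k_2−k_d).
Here k_2−k_d = 0.7160 d⁻¹ and 1 − D₀(k_2−k_d)/(k_d L₀) = 1 − 3.51×0.7160/(0.203×53.6) = 0.7690, so
t_c = ln(4.527 × 0.7690) / 0.7160 = 1.247 / 0.7160 = 1.742 d.
D_c = (k_d/k_2) L₀ e^(−k_d t_c) = (0.203/0.919) × 53.6 × e^(−0.203×1.742) = 0.2209 × 53.6 × 0.7021 = 8.313 mg/L.

t_c ≈ 1.74 d; D_c ≈ 8.31 mg/L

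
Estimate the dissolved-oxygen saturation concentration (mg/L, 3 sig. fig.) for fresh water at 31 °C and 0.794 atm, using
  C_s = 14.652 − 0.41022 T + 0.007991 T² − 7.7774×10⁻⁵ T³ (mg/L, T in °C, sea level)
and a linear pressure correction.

C_s ≈ 5.79 mg/L

At sea level: C_s = 14.652 − 0.41022×31 + 0.007991×31² − 7.7774×10⁻⁵×31³ = 7.298 mg/L.
Pressure correction: C_s' = 7.298 × 0.794 = 5.794 mg/L.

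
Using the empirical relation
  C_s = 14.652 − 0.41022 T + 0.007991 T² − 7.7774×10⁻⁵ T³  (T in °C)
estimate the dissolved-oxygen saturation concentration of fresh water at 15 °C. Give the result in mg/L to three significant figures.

C_s ≈ 10.0 mg/L

C_s = 14.652 − 0.41022×15 + 0.007991×15² − 7.7774×10⁻⁵×15³ = 10.03 mg/L.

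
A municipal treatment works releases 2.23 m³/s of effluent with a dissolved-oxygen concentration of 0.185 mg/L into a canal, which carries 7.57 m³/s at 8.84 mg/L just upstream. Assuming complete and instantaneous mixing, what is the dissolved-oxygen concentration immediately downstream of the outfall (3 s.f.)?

6.87 mg/L

Flow-weighted mixing: C = (Q_r C_r + Q_w C_w)/(Q_r + Q_w)
= (7.57×8.84 + 2.23×0.185)/(7.57 + 2.23) = 67.33/9.800 = 6.871 mg/L.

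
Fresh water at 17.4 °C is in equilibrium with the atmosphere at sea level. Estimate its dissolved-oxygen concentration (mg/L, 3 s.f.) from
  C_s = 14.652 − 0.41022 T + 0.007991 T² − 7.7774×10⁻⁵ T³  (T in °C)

C_s ≈ 9.52 mg/L

C_s = 14.652 − 0.41022×17.4 + 0.007991×17.4² − 7.7774×10⁻⁵×17.4³ = 9.524 mg/L.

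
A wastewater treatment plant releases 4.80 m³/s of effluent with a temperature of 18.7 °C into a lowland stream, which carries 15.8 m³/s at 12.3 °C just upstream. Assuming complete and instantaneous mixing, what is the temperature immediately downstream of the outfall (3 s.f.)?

13.8 °C

Flow-weighted mixing: C = (Q_r C_r + Q_w C_w)/(Q_r + Q_w)
= (15.8×12.3 + 4.80×18.7)/(15.8 + 4.80) = 284.1/20.60 = 13.79 °C.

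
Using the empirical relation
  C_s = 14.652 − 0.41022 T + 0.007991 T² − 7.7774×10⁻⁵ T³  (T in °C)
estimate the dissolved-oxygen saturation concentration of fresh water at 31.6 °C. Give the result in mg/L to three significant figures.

C_s = 14.652 − 0.41022×31.6 + 0.007991×31.6² − 7.7774×10⁻⁵×31.6³ = 7.214 mg/L.

C_s ≈ 7.21 mg/L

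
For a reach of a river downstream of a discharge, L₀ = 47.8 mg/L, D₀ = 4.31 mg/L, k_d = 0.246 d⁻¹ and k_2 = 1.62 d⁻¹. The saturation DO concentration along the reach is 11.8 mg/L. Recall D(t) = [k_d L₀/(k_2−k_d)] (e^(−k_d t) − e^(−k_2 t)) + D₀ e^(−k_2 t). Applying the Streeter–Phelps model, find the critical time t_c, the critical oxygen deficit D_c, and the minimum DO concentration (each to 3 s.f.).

t_c = [1/(k_2−k_d)] ln[(k_2/k_d)(1 − D₀(k_2−k_d)/(k_d L₀))]
= [1/(1.62−0.246)] ln[(1.62/0.246)(1 − 4.31×1.374/(0.246×47.8))]
= (1/1.374) ln[6.585 × 0.4964] = 0.7278 × ln(3.269) = 0.7278 × 1.184 = 0.8620 d.
L(t_c) = L₀ e^(−k_d t_c) = 47.8 × 0.8089 = 38.67 mg/L, and at the critical point k_2 D_c = k_d L, so D_c = (0.246/1.62) × 38.67 = 5.872 mg/L.
Minimum DO = C_s − D_c = 11.8 − 5.872 = 5.928 mg/L.

t_c ≈ 0.862 d; D_c ≈ 5.87 mg/L; min DO ≈ 5.93 mg/L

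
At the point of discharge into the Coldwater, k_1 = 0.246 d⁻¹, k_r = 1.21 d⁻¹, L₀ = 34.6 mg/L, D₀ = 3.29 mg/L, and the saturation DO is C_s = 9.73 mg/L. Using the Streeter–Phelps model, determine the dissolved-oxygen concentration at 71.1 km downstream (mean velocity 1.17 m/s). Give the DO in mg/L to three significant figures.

Travel time t = x/v = 71.1 km / (1.17 m/s) = 71100 m / 1.17 m/s = 60770 s = 0.7033 d.
k_1 L₀/(k_r−k_1) = 0.246×34.6/(1.21−0.246) = 8.512/0.9640 = 8.829 mg/L.
e^(−k_1 t) = e^(−0.246×0.7033) = 0.8411; e^(−k_r t) = e^(−1.21×0.7033) = 0.4270.
D = 8.829 × (0.8411 − 0.4270) + 3.29 × 0.4270 = 3.657 + 1.405 = 5.061 mg/L.
DO = C_s − D = 9.73 − 5.061 = 4.669 mg/L.

DO ≈ 4.67 mg/L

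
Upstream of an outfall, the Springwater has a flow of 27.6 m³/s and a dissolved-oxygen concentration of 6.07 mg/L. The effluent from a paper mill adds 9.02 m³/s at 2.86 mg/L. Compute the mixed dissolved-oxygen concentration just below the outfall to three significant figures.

5.28 mg/L

Flow-weighted mixing: C = (Q_r C_r + Q_w C_w)/(Q_r + Q_w)
= (27.6×6.07 + 9.02×2.86)/(27.6 + 9.02) = 193.3/36.62 = 5.279 mg/L.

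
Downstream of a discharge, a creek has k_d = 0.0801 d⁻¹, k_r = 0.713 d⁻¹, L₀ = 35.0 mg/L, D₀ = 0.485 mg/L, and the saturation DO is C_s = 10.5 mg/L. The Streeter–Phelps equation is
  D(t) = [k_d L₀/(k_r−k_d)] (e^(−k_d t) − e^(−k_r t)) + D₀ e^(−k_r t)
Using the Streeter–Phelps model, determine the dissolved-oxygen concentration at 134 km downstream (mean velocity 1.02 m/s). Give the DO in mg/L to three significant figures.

DO ≈ 7.91 mg/L

Travel time t = x/v = 134 km / (1.02 m/s) = 134000 m / 1.02 m/s = 131400 s = 1.521 d.
k_d L₀/(k_r−k_d) = 0.0801×35.0/(0.713−0.0801) = 2.804/0.6329 = 4.430 mg/L.
e^(−k_d t) = e^(−0.0801×1.521) = 0.8853; e^(−k_r t) = e^(−0.713×1.521) = 0.3382.
D = 4.430 × (0.8853 − 0.3382) + 0.485 × 0.3382 = 2.424 + 0.1640 = 2.588 mg/L.
DO = C_s − D = 10.5 − 2.588 = 7.912 mg/L.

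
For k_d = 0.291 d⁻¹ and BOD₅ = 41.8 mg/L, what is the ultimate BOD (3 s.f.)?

BOD₅ = L₀(1 − e^(−5k_d)) ⇒ L₀ = BOD₅ / (1 − e^(−5×0.291))
= 41.8 / (1 − 0.2334) = 41.8 / 0.7666 = 54.53 mg/L.

L₀ ≈ 54.5 mg/L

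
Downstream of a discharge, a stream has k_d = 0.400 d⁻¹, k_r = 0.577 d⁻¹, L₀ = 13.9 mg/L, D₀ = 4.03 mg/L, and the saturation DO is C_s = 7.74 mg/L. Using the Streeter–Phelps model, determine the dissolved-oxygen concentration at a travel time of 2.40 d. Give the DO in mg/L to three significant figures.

k_d L₀/(k_r−k_d) = 0.400×13.9/(0.577−0.400) = 5.560/0.1770 = 31.41 mg/L.
e^(−k_d t) = e^(−0.400×2.400) = 0.3829; e^(−k_r t) = e^(−0.577×2.400) = 0.2504.
D = 31.41 × (0.3829 − 0.2504) + 4.03 × 0.2504 = 4.163 + 1.009 = 5.172 mg/L.
DO = C_s − D = 7.74 − 5.172 = 2.568 mg/L.

DO ≈ 2.57 mg/L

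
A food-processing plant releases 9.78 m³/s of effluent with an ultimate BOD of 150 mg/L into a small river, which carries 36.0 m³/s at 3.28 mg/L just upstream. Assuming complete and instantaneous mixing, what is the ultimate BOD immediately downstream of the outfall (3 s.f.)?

Flow-weighted mixing: C = (Q_r C_r + Q_w C_w)/(Q_r + Q_w)
= (36.0×3.28 + 9.78×150)/(36.0 + 9.78) = 1585/45.78 = 34.62 mg/L.

34.6 mg/L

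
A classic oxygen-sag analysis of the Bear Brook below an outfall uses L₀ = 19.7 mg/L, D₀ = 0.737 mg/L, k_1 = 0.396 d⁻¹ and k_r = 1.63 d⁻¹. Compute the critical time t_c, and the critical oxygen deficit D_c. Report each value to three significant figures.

t_c ≈ 1.05 d; D_c ≈ 3.16 mg/L

With k_r/k_1 = 4.116 and 1 − D₀(k_r−k_1)/(k_1 L₀) = 0.8834,
t_c = ln(4.116 × 0.8834) / (1.63 − 0.396) = ln(3.636) / 1.234 = 1.291/1.234 = 1.046 d.
D_c = (k_1/k_r) L₀ e^(−k_1 t_c) = (0.396/1.63) × 19.7 × e^(−0.396×1.046) = 0.2429 × 19.7 × 0.6608 = 3.163 mg/L.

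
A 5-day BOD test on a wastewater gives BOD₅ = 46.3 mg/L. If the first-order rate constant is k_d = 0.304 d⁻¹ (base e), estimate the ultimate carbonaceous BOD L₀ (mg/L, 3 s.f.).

L₀ ≈ 59.3 mg/L

BOD₅ = L₀(1 − e^(−5k_d)) ⇒ L₀ = BOD₅ / (1 − e^(−5×0.304))
= 46.3 / (1 − 0.2187) = 46.3 / 0.7813 = 59.26 mg/L.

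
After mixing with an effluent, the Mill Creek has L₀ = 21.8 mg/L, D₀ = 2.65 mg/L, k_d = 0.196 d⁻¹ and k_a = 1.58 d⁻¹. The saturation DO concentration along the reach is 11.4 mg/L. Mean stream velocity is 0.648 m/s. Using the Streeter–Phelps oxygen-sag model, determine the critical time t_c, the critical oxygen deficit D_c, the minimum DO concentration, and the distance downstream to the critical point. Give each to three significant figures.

At the critical point dD/dt = 0, so k_d L₀ e^(−k_d t) = k_a D. Substituting D(t) from the Streeter–Phelps equation and solving for t gives
t_c = ln[(k_a/k_d)(1 − D₀(k_a−k_d)/(k_d L₀))] / (k_a−k_d).
Here k_a−k_d = 1.384 d⁻¹ and 1 − D₀(k_a−k_d)/(k_d L₀) = 1 − 2.65×1.384/(0.196×21.8) = 0.1416, so
t_c = ln(8.061 × 0.1416) / 1.384 = 0.1326 / 1.384 = 0.09581 d.
D_c = (k_d/k_a) L₀ e^(−k_d t_c) = (0.196/1.58) × 21.8 × e^(−0.196×0.09581) = 0.1241 × 21.8 × 0.9814 = 2.654 mg/L.
Minimum DO = C_s − D_c = 11.4 − 2.654 = 8.746 mg/L.
x_c = v t_c = 0.648 m/s × 0.09581 d × 86400 s/d = 5364 m ≈ 5.36 km.

t_c ≈ 0.0958 d; D_c ≈ 2.65 mg/L; min DO ≈ 8.75 mg/L; x_c ≈ 5.36 km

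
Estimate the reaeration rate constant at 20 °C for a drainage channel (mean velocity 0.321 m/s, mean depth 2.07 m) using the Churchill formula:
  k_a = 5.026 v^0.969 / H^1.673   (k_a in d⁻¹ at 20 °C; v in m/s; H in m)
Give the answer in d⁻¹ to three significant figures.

k_a = 5.026 × 0.321^0.969 / 2.07^1.673 = 5.026 × 0.3325 / 3.378 = 0.4948 d⁻¹.

k_a ≈ 0.495 d⁻¹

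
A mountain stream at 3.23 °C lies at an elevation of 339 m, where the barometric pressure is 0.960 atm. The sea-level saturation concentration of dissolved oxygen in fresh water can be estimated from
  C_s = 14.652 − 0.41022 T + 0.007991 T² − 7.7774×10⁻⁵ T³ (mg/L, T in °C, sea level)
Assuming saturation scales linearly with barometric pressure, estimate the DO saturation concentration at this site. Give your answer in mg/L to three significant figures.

C_s ≈ 12.9 mg/L

At sea level: C_s = 14.652 − 0.41022×3.23 + 0.007991×3.23² − 7.7774×10⁻⁵×3.23³ = 13.41 mg/L.
Pressure correction: C_s' = 13.41 × 0.960 = 12.87 mg/L.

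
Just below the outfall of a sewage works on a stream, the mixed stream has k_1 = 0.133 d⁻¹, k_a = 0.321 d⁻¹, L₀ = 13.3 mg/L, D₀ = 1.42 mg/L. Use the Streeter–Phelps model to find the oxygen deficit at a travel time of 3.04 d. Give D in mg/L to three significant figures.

k_1 L₀/(k_a−k_1) = 0.133×13.3/(0.321−0.133) = 1.769/0.1880 = 9.409 mg/L.
e^(−k_1 t) = e^(−0.133×3.040) = 0.6674; e^(−k_a t) = e^(−0.321×3.040) = 0.3769.
D = 9.409 × (0.6674 − 0.3769) + 1.42 × 0.3769 = 2.734 + 0.5352 = 3.269 mg/L.

D ≈ 3.27 mg/L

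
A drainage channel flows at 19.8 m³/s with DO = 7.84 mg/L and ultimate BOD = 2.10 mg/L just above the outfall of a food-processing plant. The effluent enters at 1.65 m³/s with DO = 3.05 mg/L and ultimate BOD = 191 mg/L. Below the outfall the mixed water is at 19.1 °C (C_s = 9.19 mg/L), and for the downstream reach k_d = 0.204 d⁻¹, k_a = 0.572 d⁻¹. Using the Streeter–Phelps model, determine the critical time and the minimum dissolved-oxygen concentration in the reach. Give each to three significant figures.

t_c ≈ 2.24 d; minimum DO ≈ 5.44 mg/L

Mixed DO = (19.8×7.84 + 1.65×3.05)/(19.8+1.65) = 160.3/21.45 = 7.472 mg/L.
Mixed L₀ = (19.8×2.10 + 1.65×191)/(21.45) = 356.7/21.45 = 16.63 mg/L.
Initial deficit D₀ = C_s − DO₀ = 9.19 − 7.472 = 1.718 mg/L.
t_c = (1/0.3680) ln[(0.572/0.204)(1 − 1.718×0.3680/(0.204×16.63))] = 2.717 × ln(2.281) = 2.241 d.
D_c = (0.204/0.572) × 16.63 × e^(−0.204×2.241) = 0.3566 × 16.63 × 0.6331 = 3.755 mg/L.
Minimum DO = 9.19 − 3.755 = 5.435 mg/L.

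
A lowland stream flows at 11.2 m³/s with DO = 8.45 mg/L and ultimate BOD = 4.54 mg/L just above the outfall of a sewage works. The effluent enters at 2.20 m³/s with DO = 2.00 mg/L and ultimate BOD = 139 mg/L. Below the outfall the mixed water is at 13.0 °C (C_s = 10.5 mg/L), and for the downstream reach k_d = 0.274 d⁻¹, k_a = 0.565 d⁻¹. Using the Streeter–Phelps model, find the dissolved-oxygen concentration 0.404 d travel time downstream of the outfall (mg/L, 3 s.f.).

Mixed DO = (11.2×8.45 + 2.20×2.00)/(11.2+2.20) = 99.04/13.40 = 7.391 mg/L.
Mixed L₀ = (11.2×4.54 + 2.20×139)/(13.40) = 356.6/13.40 = 26.62 mg/L.
Initial deficit D₀ = C_s − DO₀ = 10.5 − 7.391 = 3.109 mg/L.
D(0.404) = [0.274×26.62/(0.565−0.274)](e^(−0.274×0.404) − e^(−0.565×0.404)) + 3.109 e^(−0.565×0.404)
= 25.06 × (0.8952 − 0.7959) + 3.109 × 0.7959 = 4.963 mg/L.
DO = 10.5 − 4.963 = 5.537 mg/L.

DO ≈ 5.54 mg/L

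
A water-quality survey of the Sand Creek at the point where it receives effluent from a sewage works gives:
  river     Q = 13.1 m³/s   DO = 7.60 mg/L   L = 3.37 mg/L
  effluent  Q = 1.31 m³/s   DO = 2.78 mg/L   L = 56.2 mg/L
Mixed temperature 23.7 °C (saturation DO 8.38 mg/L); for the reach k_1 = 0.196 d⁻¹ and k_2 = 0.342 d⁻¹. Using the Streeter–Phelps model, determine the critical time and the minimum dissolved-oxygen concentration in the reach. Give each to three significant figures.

t_c ≈ 3.01 d; minimum DO ≈ 5.78 mg/L

Mixed DO = (13.1×7.60 + 1.31×2.78)/(13.1+1.31) = 103.2/14.41 = 7.162 mg/L.
Mixed L₀ = (13.1×3.37 + 1.31×56.2)/(14.41) = 117.8/14.41 = 8.173 mg/L.
Initial deficit D₀ = C_s − DO₀ = 8.38 − 7.162 = 1.218 mg/L.
t_c = (1/0.1460) ln[(0.342/0.196)(1 − 1.218×0.1460/(0.196×8.173))] = 6.849 × ln(1.551) = 3.007 d.
D_c = (0.196/0.342) × 8.173 × e^(−0.196×3.007) = 0.5731 × 8.173 × 0.5547 = 2.598 mg/L.
Minimum DO = 8.38 − 2.598 = 5.782 mg/L.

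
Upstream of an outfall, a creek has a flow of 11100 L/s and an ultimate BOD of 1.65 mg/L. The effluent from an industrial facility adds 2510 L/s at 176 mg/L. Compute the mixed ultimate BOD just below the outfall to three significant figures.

33.8 mg/L

Flow-weighted mixing: C = (Q_r C_r + Q_w C_w)/(Q_r + Q_w)
= (11100×1.65 + 2510×176)/(11100 + 2510) = 460100/13610 = 33.80 mg/L.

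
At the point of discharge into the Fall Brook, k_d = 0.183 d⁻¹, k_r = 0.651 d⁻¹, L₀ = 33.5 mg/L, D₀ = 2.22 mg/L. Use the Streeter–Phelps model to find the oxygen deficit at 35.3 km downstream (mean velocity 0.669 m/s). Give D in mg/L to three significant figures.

Travel time t = x/v = 35.3 km / (0.669 m/s) = 35300 m / 0.669 m/s = 52770 s = 0.6107 d.
k_d L₀/(k_r−k_d) = 0.183×33.5/(0.651−0.183) = 6.130/0.4680 = 13.10 mg/L.
e^(−k_d t) = e^(−0.183×0.6107) = 0.8943; e^(−k_r t) = e^(−0.651×0.6107) = 0.6719.
D = 13.10 × (0.8943 − 0.6719) + 2.22 × 0.6719 = 2.912 + 1.492 = 4.404 mg/L.

D ≈ 4.40 mg/L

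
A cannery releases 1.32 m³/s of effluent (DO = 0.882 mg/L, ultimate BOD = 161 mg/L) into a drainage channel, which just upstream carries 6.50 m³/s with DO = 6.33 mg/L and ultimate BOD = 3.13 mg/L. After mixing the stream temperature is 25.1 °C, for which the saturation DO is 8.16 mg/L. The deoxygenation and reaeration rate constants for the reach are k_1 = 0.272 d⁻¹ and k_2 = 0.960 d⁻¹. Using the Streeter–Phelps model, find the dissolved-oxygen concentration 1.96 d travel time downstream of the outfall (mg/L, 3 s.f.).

DO ≈ 2.63 mg/L

Mixed DO = (6.50×6.33 + 1.32×0.882)/(6.50+1.32) = 42.31/7.820 = 5.410 mg/L.
Mixed L₀ = (6.50×3.13 + 1.32×161)/(7.820) = 232.9/7.820 = 29.78 mg/L.
Initial deficit D₀ = C_s − DO₀ = 8.16 − 5.410 = 2.750 mg/L.
D(1.96) = [0.272×29.78/(0.960−0.272)](e^(−0.272×1.96) − e^(−0.960×1.96)) + 2.750 e^(−0.960×1.96)
= 11.77 × (0.5868 − 0.1523) + 2.750 × 0.1523 = 5.533 mg/L.
DO = 8.16 − 5.533 = 2.627 mg/L.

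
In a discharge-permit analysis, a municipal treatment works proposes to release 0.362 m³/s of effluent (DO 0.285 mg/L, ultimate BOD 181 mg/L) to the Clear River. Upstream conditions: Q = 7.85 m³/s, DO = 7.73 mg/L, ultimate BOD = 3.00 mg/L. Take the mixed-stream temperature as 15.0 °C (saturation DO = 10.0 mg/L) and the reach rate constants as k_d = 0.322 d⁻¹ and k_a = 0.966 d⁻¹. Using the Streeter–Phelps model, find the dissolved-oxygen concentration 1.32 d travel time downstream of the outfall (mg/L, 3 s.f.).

DO ≈ 7.24 mg/L

Mixed DO = (7.85×7.73 + 0.362×0.285)/(7.85+0.362) = 60.78/8.212 = 7.402 mg/L.
Mixed L₀ = (7.85×3.00 + 0.362×181)/(8.212) = 89.07/8.212 = 10.85 mg/L.
Initial deficit D₀ = C_s − DO₀ = 10.0 − 7.402 = 2.598 mg/L.
D(1.32) = [0.322×10.85/(0.966−0.322)](e^(−0.322×1.32) − e^(−0.966×1.32)) + 2.598 e^(−0.966×1.32)
= 5.423 × (0.6537 − 0.2794) + 2.598 × 0.2794 = 2.756 mg/L.
DO = 10.0 − 2.756 = 7.244 mg/L.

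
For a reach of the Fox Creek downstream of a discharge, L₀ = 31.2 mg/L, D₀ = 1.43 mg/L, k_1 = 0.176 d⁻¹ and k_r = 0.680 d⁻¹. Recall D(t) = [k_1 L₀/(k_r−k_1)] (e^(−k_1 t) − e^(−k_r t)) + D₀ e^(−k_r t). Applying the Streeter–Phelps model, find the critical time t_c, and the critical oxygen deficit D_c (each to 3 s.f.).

t_c ≈ 2.40 d; D_c ≈ 5.29 mg/L

At the critical point dD/dt = 0, so k_1 L₀ e^(−k_1 t) = k_r D. Substituting D(t) from the Streeter–Phelps equation and solving for t gives
t_c = ln[(k_r/k_1)(1 − D₀(k_r−k_1)/(k_1 L₀))] / (k_r−k_1).
Here k_r−k_1 = 0.5040 d⁻¹ and 1 − D₀(k_r−k_1)/(k_1 L₀) = 1 − 1.43×0.5040/(0.176×31.2) = 0.8687, so
t_c = ln(3.864 × 0.8687) / 0.5040 = 1.211 / 0.5040 = 2.403 d.
L(t_c) = L₀ e^(−k_1 t_c) = 31.2 × 0.6552 = 20.44 mg/L, and at the critical point k_r D_c = k_1 L, so D_c = (0.176/0.680) × 20.44 = 5.291 mg/L.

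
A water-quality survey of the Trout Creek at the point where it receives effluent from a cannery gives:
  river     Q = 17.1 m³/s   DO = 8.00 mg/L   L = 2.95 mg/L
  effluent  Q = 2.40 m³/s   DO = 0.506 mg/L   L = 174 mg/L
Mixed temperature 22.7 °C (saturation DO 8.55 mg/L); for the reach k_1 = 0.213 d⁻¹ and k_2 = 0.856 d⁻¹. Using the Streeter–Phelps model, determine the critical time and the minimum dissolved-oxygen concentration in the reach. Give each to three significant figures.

Mixed DO = (17.1×8.00 + 2.40×0.506)/(17.1+2.40) = 138.0/19.50 = 7.078 mg/L.
Mixed L₀ = (17.1×2.95 + 2.40×174)/(19.50) = 468.0/19.50 = 24.00 mg/L.
Initial deficit D₀ = C_s − DO₀ = 8.55 − 7.078 = 1.472 mg/L.
t_c = (1/0.6430) ln[(0.856/0.213)(1 − 1.472×0.6430/(0.213×24.00))] = 1.555 × ln(3.275) = 1.845 d.
D_c = (0.213/0.856) × 24.00 × e^(−0.213×1.845) = 0.2488 × 24.00 × 0.6751 = 4.032 mg/L.
Minimum DO = 8.55 − 4.032 = 4.518 mg/L.

t_c ≈ 1.84 d; minimum DO ≈ 4.52 mg/L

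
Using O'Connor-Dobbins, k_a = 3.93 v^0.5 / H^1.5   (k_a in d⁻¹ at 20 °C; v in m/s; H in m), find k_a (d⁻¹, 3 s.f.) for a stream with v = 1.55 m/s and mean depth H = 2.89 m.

k_a ≈ 0.996 d⁻¹

k_a = 3.93 × 1.55^0.5 / 2.89^1.5 = 3.93 × 1.245 / 4.913 = 0.9959 d⁻¹.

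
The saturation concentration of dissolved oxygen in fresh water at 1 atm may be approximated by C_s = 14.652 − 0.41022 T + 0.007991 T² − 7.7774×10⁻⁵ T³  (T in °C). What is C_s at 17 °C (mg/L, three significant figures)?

C_s = 14.652 − 0.41022×17 + 0.007991×17² − 7.7774×10⁻⁵×17³ = 9.606 mg/L.

C_s ≈ 9.61 mg/L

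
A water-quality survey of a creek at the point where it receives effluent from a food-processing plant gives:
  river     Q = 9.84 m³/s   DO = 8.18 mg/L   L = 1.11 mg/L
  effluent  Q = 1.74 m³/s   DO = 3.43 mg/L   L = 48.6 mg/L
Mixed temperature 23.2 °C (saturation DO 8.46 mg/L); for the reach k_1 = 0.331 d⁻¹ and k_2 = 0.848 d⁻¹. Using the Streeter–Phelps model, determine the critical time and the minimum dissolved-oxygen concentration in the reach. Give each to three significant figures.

Mixed DO = (9.84×8.18 + 1.74×3.43)/(9.84+1.74) = 86.46/11.58 = 7.466 mg/L.
Mixed L₀ = (9.84×1.11 + 1.74×48.6)/(11.58) = 95.49/11.58 = 8.246 mg/L.
Initial deficit D₀ = C_s − DO₀ = 8.46 − 7.466 = 0.9937 mg/L.
t_c = (1/0.5170) ln[(0.848/0.331)(1 − 0.9937×0.5170/(0.331×8.246))] = 1.934 × ln(2.080) = 1.416 d.
D_c = (0.331/0.848) × 8.246 × e^(−0.331×1.416) = 0.3903 × 8.246 × 0.6258 = 2.014 mg/L.
Minimum DO = 8.46 − 2.014 = 6.446 mg/L.

t_c ≈ 1.42 d; minimum DO ≈ 6.45 mg/L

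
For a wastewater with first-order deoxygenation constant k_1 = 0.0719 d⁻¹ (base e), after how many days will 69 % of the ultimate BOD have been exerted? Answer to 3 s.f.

t ≈ 16.3 d

y/L₀ = 1 − e^(−k_1 t) = 0.69 ⇒ e^(−k_1 t) = 0.310
t = −ln(0.310) / 0.0719 = 1.171 / 0.0719 = 16.29 d.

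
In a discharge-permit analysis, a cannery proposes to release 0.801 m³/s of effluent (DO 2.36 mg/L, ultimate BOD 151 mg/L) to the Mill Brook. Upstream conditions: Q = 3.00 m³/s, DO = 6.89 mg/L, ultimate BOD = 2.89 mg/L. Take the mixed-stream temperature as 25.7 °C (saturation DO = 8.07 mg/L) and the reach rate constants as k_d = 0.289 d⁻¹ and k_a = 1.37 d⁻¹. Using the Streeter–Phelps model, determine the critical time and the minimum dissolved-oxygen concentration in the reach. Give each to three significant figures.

t_c ≈ 1.19 d; minimum DO ≈ 2.97 mg/L

Mixed DO = (3.00×6.89 + 0.801×2.36)/(3.00+0.801) = 22.56/3.801 = 5.935 mg/L.
Mixed L₀ = (3.00×2.89 + 0.801×151)/(3.801) = 129.6/3.801 = 34.10 mg/L.
Initial deficit D₀ = C_s − DO₀ = 8.07 − 5.935 = 2.135 mg/L.
t_c = (1/1.081) ln[(1.37/0.289)(1 − 2.135×1.081/(0.289×34.10))] = 0.9251 × ln(3.631) = 1.193 d.
D_c = (0.289/1.37) × 34.10 × e^(−0.289×1.193) = 0.2109 × 34.10 × 0.7084 = 5.096 mg/L.
Minimum DO = 8.07 − 5.096 = 2.974 mg/L.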